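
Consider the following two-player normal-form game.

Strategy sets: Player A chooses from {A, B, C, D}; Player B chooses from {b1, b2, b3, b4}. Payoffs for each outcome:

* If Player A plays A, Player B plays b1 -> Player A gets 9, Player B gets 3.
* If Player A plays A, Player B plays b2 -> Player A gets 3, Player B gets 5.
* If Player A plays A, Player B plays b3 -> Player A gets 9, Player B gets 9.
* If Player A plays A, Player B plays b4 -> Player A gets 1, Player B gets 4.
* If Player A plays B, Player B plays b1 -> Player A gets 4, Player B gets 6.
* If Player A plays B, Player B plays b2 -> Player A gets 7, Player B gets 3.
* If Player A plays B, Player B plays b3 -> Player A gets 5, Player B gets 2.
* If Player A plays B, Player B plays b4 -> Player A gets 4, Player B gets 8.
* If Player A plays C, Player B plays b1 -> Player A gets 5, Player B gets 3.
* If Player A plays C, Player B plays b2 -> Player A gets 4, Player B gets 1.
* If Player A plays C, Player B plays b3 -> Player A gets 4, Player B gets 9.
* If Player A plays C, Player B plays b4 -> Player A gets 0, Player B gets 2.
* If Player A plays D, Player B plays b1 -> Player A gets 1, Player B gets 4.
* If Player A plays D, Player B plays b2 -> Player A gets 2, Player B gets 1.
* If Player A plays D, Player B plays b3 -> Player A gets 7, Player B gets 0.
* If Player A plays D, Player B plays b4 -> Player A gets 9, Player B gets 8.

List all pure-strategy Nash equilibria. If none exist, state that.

Check each profile: it is a Nash equilibrium iff no player can strictly gain by switching unilaterally.
(A, b1): Player B can switch to b2 (3 → 5). Not NE.
(A, b2): Player A can switch to B (3 → 7). Not NE.
(A, b3): Player A gets 9, best alternative 7; Player B gets 9, best alternative 5. No profitable deviation — NE.
(A, b4): Player A can switch to B (1 → 4). Not NE.
(B, b1): Player A can switch to A (4 → 9). Not NE.
(B, b2): Player B can switch to b1 (3 → 6). Not NE.
(B, b3): Player A can switch to A (5 → 9). Not NE.
(B, b4): Player A can switch to D (4 → 9). Not NE.
(C, b1): Player A can switch to A (5 → 9). Not NE.
(D, b4): Player A gets 9, best alternative 4; Player B gets 8, best alternative 4. No profitable deviation — NE.
(The remaining 6 profiles each have a profitable deviation by the same check.)

(A, b3); (D, b4)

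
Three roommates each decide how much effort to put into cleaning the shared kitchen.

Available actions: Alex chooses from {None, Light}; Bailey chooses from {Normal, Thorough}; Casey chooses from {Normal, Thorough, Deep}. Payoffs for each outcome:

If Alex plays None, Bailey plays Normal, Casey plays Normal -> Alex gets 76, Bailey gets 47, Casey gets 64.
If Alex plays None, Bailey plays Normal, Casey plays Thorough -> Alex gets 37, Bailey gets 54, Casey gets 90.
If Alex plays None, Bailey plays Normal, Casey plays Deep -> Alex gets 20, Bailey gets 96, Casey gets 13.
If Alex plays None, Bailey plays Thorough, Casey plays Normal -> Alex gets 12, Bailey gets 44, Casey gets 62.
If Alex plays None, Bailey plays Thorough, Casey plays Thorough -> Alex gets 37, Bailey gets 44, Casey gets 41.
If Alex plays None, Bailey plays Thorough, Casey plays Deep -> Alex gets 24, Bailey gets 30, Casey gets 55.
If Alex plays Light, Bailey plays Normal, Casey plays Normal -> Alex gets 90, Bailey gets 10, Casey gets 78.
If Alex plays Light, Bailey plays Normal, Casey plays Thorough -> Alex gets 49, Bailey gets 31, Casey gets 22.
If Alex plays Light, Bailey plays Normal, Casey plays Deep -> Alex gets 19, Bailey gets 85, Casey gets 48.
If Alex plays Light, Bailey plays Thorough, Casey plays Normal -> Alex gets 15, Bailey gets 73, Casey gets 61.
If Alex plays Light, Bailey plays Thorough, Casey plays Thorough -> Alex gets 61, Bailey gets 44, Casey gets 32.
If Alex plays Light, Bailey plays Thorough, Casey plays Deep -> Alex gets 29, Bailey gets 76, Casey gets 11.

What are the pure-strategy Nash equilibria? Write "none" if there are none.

(Light, Thorough, Normal)

Alex against (Normal, Normal): payoffs 76, 90 → best response Light.
Alex against (Normal, Thorough): payoffs 37, 49 → best response Light.
Alex against (Normal, Deep): payoffs 20, 19 → best response None.
Alex against (Thorough, Normal): payoffs 12, 15 → best response Light.
Alex against (Thorough, Thorough): payoffs 37, 61 → best response Light.
Alex against (Thorough, Deep): payoffs 24, 29 → best response Light.
Bailey against (None, Normal): payoffs 47, 44 → best response Normal.
Bailey against (None, Thorough): payoffs 54, 44 → best response Normal.
Bailey against (None, Deep): payoffs 96, 30 → best response Normal.
Bailey against (Light, Normal): payoffs 10, 73 → best response Thorough.
Bailey against (Light, Thorough): payoffs 31, 44 → best response Thorough.
Bailey against (Light, Deep): payoffs 85, 76 → best response Normal.
Casey against (None, Normal): payoffs 64, 90, 13 → best response Thorough.
Casey against (None, Thorough): payoffs 62, 41, 55 → best response Normal.
Casey against (Light, Normal): payoffs 78, 22, 48 → best response Normal.
Casey against (Light, Thorough): payoffs 61, 32, 11 → best response Normal.
Mutual best responses: (Light, Thorough, Normal).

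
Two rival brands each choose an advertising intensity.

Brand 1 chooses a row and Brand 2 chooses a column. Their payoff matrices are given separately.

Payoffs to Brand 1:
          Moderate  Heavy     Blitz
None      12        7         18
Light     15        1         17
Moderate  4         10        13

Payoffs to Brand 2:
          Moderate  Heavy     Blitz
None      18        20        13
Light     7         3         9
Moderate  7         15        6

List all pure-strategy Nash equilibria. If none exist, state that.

(Moderate, Heavy)

Check each profile: it is a Nash equilibrium iff no player can strictly gain by switching unilaterally.
(None, Moderate): Brand 1 can switch to Light (12 → 15). Not NE.
(None, Heavy): Brand 1 can switch to Moderate (7 → 10). Not NE.
(None, Blitz): Brand 2 can switch to Moderate (13 → 18). Not NE.
(Light, Moderate): Brand 2 can switch to Blitz (7 → 9). Not NE.
(Light, Heavy): Brand 1 can switch to None (1 → 7). Not NE.
(Light, Blitz): Brand 1 can switch to None (17 → 18). Not NE.
(Moderate, Moderate): Brand 1 can switch to None (4 → 12). Not NE.
(Moderate, Heavy): Brand 1 gets 10, best alternative 7; Brand 2 gets 15, best alternative 7. No profitable deviation — NE.
(Moderate, Blitz): Brand 1 can switch to None (13 → 18). Not NE.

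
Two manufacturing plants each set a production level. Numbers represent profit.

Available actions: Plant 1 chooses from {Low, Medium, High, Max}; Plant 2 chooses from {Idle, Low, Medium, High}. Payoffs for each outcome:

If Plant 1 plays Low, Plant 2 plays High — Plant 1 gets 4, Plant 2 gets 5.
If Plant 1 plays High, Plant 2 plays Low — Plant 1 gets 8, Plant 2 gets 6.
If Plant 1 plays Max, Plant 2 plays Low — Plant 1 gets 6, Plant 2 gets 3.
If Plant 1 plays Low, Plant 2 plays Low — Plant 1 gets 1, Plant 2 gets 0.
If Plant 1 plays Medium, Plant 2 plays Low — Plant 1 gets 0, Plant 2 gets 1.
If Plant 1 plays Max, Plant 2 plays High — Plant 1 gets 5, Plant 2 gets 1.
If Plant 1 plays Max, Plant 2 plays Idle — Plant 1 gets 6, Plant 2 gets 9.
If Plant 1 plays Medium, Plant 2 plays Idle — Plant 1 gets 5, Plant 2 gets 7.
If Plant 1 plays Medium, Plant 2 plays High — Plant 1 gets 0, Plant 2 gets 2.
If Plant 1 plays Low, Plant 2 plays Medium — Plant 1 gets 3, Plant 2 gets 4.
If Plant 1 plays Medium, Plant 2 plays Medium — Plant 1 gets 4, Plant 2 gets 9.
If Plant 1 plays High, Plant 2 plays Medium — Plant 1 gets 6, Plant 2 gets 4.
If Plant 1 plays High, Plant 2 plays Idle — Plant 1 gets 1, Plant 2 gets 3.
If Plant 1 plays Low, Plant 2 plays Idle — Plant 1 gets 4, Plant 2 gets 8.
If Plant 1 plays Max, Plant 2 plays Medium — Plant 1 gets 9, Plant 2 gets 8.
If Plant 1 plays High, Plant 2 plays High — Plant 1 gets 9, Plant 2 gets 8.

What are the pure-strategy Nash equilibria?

(High, High); (Max, Idle)

For each player, find the best response to each opponent profile; mutual best responses are the pure NE.
Plant 1 against Idle: payoffs 4, 5, 1, 6 → best response Max.
Plant 1 against Low: payoffs 1, 0, 8, 6 → best response High.
Plant 1 against Medium: payoffs 3, 4, 6, 9 → best response Max.
Plant 1 against High: payoffs 4, 0, 9, 5 → best response High.
Plant 2 against Low: payoffs 8, 0, 4, 5 → best response Idle.
Plant 2 against Medium: payoffs 7, 1, 9, 2 → best response Medium.
Plant 2 against High: payoffs 3, 6, 4, 8 → best response High.
Plant 2 against Max: payoffs 9, 3, 8, 1 → best response Idle.
Mutual best responses: (High, High); (Max, Idle).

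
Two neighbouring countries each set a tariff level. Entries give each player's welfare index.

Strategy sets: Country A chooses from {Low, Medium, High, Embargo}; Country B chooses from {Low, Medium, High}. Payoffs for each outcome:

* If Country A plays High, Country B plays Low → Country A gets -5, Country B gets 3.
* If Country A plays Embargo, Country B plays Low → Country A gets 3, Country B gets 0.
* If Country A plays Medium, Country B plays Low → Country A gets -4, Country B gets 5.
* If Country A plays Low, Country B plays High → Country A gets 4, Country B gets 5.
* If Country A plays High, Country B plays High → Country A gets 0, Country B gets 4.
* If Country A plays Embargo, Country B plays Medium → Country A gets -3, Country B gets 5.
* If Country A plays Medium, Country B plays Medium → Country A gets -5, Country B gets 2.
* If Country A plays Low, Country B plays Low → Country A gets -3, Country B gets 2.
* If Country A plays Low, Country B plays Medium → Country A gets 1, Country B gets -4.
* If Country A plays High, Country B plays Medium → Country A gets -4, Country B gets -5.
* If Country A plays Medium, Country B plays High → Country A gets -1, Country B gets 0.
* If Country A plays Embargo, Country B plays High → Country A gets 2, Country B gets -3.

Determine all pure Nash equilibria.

The unique pure-strategy Nash equilibrium is (Low, High).

For each strategy profile, look for a profitable unilateral deviation.
(Low, Low): Country A can switch to Embargo (-3 → 3). Not NE.
(Low, Medium): Country B can switch to Low (-4 → 2). Not NE.
(Low, High): Country A gets 4, best alternative 2; Country B gets 5, best alternative 2. No profitable deviation — NE.
(Medium, Low): Country A can switch to Low (-4 → -3). Not NE.
(Medium, Medium): Country A can switch to Low (-5 → 1). Not NE.
(Medium, High): Country A can switch to Low (-1 → 4). Not NE.
(High, Low): Country A can switch to Low (-5 → -3). Not NE.
(High, Medium): Country A can switch to Low (-4 → 1). Not NE.
(High, High): Country A can switch to Low (0 → 4). Not NE.
(Embargo, Low): Country B can switch to Medium (0 → 5). Not NE.
(Embargo, Medium): Country A can switch to Low (-3 → 1). Not NE.
(The remaining 1 profile has a profitable deviation by the same check.)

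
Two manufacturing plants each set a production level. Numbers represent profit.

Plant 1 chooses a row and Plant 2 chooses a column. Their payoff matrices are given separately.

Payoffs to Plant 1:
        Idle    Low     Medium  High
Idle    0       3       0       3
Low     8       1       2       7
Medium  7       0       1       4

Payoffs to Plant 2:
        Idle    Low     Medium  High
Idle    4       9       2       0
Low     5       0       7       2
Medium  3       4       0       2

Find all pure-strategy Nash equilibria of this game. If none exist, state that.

Plant 1 against Idle: payoffs 0, 8, 7 → best response Low.
Plant 1 against Low: payoffs 3, 1, 0 → best response Idle.
Plant 1 against Medium: payoffs 0, 2, 1 → best response Low.
Plant 1 against High: payoffs 3, 7, 4 → best response Low.
Plant 2 against Idle: payoffs 4, 9, 2, 0 → best response Low.
Plant 2 against Low: payoffs 5, 0, 7, 2 → best response Medium.
Plant 2 against Medium: payoffs 3, 4, 0, 2 → best response Low.
Mutual best responses: (Idle, Low); (Low, Medium).

The pure Nash equilibria are (Idle, Low) and (Low, Medium).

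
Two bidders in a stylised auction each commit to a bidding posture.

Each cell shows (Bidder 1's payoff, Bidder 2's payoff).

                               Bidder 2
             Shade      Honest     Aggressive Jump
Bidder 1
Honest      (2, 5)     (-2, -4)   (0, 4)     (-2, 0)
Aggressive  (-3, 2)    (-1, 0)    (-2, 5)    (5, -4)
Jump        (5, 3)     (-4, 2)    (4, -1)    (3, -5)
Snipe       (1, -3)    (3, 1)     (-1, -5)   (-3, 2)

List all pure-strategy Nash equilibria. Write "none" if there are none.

(Jump, Shade)

For each player, find the best response to each opponent profile; mutual best responses are the pure NE.
Bidder 1 against Shade: payoffs 2, -3, 5, 1 → best response Jump.
Bidder 1 against Honest: payoffs -2, -1, -4, 3 → best response Snipe.
Bidder 1 against Aggressive: payoffs 0, -2, 4, -1 → best response Jump.
Bidder 1 against Jump: payoffs -2, 5, 3, -3 → best response Aggressive.
Bidder 2 against Honest: payoffs 5, -4, 4, 0 → best response Shade.
Bidder 2 against Aggressive: payoffs 2, 0, 5, -4 → best response Aggressive.
Bidder 2 against Jump: payoffs 3, 2, -1, -5 → best response Shade.
Bidder 2 against Snipe: payoffs -3, 1, -5, 2 → best response Jump.
Mutual best responses: (Jump, Shade).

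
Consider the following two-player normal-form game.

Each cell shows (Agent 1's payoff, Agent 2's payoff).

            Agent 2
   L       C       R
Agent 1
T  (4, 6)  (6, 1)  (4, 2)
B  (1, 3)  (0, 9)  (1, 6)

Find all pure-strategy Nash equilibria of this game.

The unique pure-strategy Nash equilibrium is (T, L).

For each player, find the best response to each opponent profile; mutual best responses are the pure NE.
Agent 1 against L: payoffs 4, 1 → best response T.
Agent 1 against C: payoffs 6, 0 → best response T.
Agent 1 against R: payoffs 4, 1 → best response T.
Agent 2 against T: payoffs 6, 1, 2 → best response L.
Agent 2 against B: payoffs 3, 9, 6 → best response C.
Mutual best responses: (T, L).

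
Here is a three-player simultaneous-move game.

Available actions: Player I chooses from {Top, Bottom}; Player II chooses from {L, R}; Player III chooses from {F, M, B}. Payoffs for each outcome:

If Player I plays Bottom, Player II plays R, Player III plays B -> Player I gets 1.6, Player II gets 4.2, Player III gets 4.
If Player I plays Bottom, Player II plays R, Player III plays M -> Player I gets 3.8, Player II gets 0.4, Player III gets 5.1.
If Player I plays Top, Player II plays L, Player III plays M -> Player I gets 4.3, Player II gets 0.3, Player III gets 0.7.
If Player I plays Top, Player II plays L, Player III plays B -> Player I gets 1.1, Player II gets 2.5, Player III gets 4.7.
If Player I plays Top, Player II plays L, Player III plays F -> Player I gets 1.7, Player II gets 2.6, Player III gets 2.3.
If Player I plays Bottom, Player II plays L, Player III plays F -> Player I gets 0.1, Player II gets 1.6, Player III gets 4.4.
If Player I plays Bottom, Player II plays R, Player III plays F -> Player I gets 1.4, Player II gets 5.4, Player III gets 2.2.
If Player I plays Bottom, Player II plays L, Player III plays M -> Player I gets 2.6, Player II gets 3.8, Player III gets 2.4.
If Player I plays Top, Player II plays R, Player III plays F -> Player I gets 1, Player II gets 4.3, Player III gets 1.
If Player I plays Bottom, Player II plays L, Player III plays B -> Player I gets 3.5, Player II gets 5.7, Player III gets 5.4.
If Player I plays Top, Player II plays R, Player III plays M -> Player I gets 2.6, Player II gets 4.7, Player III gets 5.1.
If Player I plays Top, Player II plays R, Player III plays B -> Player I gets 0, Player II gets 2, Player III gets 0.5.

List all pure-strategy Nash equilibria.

Pure NE: (Bottom, L, B)

Check each profile: it is a Nash equilibrium iff no player can strictly gain by switching unilaterally.
(Top, L, F): Player II can switch to R (2.6 → 4.3). Not NE.
(Top, L, M): Player II can switch to R (0.3 → 4.7). Not NE.
(Top, L, B): Player I can switch to Bottom (1.1 → 3.5). Not NE.
(Top, R, F): Player I can switch to Bottom (1 → 1.4). Not NE.
(Top, R, M): Player I can switch to Bottom (2.6 → 3.8). Not NE.
(Top, R, B): Player I can switch to Bottom (0 → 1.6). Not NE.
(Bottom, L, F): Player I can switch to Top (0.1 → 1.7). Not NE.
(Bottom, L, M): Player I can switch to Top (2.6 → 4.3). Not NE.
(Bottom, L, B): Player I gets 3.5, best alternative 1.1; Player II gets 5.7, best alternative 4.2; Player III gets 5.4, best alternative 4.4. No profitable deviation — NE.
(Bottom, R, F): Player III can switch to M (2.2 → 5.1). Not NE.
(Bottom, R, M): Player II can switch to L (0.4 → 3.8). Not NE.
(The remaining 1 profile has a profitable deviation by the same check.)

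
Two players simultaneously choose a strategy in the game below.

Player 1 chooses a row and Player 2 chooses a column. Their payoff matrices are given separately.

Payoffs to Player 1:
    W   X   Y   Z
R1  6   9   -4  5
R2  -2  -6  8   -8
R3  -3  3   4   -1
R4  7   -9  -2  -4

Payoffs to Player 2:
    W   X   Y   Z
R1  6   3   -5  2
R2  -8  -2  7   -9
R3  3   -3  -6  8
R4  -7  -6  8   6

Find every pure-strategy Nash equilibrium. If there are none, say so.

The unique pure-strategy Nash equilibrium is (R2, Y).

(R1, W): Player 1 can switch to R4 (6 → 7). Not NE.
(R1, X): Player 2 can switch to W (3 → 6). Not NE.
(R1, Y): Player 1 can switch to R2 (-4 → 8). Not NE.
(R1, Z): Player 2 can switch to W (2 → 6). Not NE.
(R2, W): Player 1 can switch to R1 (-2 → 6). Not NE.
(R2, X): Player 1 can switch to R1 (-6 → 9). Not NE.
(R2, Y): Player 1 gets 8, best alternative 4; Player 2 gets 7, best alternative -2. No profitable deviation — NE.
(R2, Z): Player 1 can switch to R1 (-8 → 5). Not NE.
(R3, W): Player 1 can switch to R1 (-3 → 6). Not NE.
(R3, X): Player 1 can switch to R1 (3 → 9). Not NE.
(R3, Y): Player 1 can switch to R2 (4 → 8). Not NE.
(R3, Z): Player 1 can switch to R1 (-1 → 5). Not NE.
(R4, W): Player 2 can switch to X (-7 → -6). Not NE.
(The remaining 3 profiles each have a profitable deviation by the same check.)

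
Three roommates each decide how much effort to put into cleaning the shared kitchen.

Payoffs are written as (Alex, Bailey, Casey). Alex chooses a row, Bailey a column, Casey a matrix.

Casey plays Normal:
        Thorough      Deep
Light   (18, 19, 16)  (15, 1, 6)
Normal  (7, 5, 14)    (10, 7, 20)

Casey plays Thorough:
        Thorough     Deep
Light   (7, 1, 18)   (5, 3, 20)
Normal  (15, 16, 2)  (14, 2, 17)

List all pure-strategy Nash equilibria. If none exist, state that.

No pure-strategy Nash equilibrium.

For each strategy profile, look for a profitable unilateral deviation.
(Light, Thorough, Normal): Casey can switch to Thorough (16 → 18). Not NE.
(Light, Thorough, Thorough): Alex can switch to Normal (7 → 15). Not NE.
(Light, Deep, Normal): Bailey can switch to Thorough (1 → 19). Not NE.
(Light, Deep, Thorough): Alex can switch to Normal (5 → 14). Not NE.
(Normal, Thorough, Normal): Alex can switch to Light (7 → 18). Not NE.
(Normal, Thorough, Thorough): Casey can switch to Normal (2 → 14). Not NE.
(Normal, Deep, Normal): Alex can switch to Light (10 → 15). Not NE.
(Normal, Deep, Thorough): Bailey can switch to Thorough (2 → 16). Not NE.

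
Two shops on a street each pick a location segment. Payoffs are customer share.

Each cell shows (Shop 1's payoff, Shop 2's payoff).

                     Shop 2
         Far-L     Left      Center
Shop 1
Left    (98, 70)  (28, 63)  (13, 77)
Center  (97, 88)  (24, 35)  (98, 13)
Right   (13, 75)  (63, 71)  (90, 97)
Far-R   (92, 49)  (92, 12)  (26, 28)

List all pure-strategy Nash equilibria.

none

(Left, Far-L): Shop 2 can switch to Center (70 → 77). Not NE.
(Left, Left): Shop 1 can switch to Right (28 → 63). Not NE.
(Left, Center): Shop 1 can switch to Center (13 → 98). Not NE.
(Center, Far-L): Shop 1 can switch to Left (97 → 98). Not NE.
(Center, Left): Shop 1 can switch to Left (24 → 28). Not NE.
(Center, Center): Shop 2 can switch to Far-L (13 → 88). Not NE.
(Right, Far-L): Shop 1 can switch to Left (13 → 98). Not NE.
(Right, Left): Shop 1 can switch to Far-R (63 → 92). Not NE.
(Right, Center): Shop 1 can switch to Center (90 → 98). Not NE.
(Far-R, Far-L): Shop 1 can switch to Left (92 → 98). Not NE.
(Far-R, Left): Shop 2 can switch to Far-L (12 → 49). Not NE.
(Far-R, Center): Shop 1 can switch to Center (26 → 98). Not NE.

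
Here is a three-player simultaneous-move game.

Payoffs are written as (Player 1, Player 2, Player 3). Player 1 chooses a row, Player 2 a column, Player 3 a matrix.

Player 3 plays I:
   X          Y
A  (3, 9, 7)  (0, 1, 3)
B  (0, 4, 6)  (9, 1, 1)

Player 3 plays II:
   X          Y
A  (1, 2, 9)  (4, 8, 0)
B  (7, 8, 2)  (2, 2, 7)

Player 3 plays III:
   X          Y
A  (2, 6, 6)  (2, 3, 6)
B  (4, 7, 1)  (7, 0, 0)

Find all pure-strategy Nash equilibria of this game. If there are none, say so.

For each strategy profile, look for a profitable unilateral deviation.
(A, X, I): Player 3 can switch to II (7 → 9). Not NE.
(A, X, II): Player 1 can switch to B (1 → 7). Not NE.
(A, X, III): Player 1 can switch to B (2 → 4). Not NE.
(A, Y, I): Player 1 can switch to B (0 → 9). Not NE.
(A, Y, II): Player 3 can switch to I (0 → 3). Not NE.
(A, Y, III): Player 1 can switch to B (2 → 7). Not NE.
(B, X, I): Player 1 can switch to A (0 → 3). Not NE.
(B, X, II): Player 3 can switch to I (2 → 6). Not NE.
(The remaining 4 profiles each have a profitable deviation by the same check.)

No pure-strategy Nash equilibrium.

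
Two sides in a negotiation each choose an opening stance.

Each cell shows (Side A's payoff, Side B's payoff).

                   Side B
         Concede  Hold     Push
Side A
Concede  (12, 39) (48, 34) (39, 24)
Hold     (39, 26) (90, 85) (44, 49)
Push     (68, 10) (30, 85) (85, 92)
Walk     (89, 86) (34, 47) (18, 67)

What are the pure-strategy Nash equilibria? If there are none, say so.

(Concede, Concede): Side A can switch to Hold (12 → 39). Not NE.
(Concede, Hold): Side A can switch to Hold (48 → 90). Not NE.
(Concede, Push): Side A can switch to Hold (39 → 44). Not NE.
(Hold, Concede): Side A can switch to Push (39 → 68). Not NE.
(Hold, Hold): Side A gets 90, best alternative 48; Side B gets 85, best alternative 49. No profitable deviation — NE.
(Hold, Push): Side A can switch to Push (44 → 85). Not NE.
(Push, Concede): Side A can switch to Walk (68 → 89). Not NE.
(Push, Hold): Side A can switch to Concede (30 → 48). Not NE.
(Push, Push): Side A gets 85, best alternative 44; Side B gets 92, best alternative 85. No profitable deviation — NE.
(Walk, Concede): Side A gets 89, best alternative 68; Side B gets 86, best alternative 67. No profitable deviation — NE.
(Walk, Hold): Side A can switch to Concede (34 → 48). Not NE.
(Walk, Push): Side A can switch to Concede (18 → 39). Not NE.

Pure-strategy Nash equilibria: (Hold, Hold) and (Push, Push) and (Walk, Concede)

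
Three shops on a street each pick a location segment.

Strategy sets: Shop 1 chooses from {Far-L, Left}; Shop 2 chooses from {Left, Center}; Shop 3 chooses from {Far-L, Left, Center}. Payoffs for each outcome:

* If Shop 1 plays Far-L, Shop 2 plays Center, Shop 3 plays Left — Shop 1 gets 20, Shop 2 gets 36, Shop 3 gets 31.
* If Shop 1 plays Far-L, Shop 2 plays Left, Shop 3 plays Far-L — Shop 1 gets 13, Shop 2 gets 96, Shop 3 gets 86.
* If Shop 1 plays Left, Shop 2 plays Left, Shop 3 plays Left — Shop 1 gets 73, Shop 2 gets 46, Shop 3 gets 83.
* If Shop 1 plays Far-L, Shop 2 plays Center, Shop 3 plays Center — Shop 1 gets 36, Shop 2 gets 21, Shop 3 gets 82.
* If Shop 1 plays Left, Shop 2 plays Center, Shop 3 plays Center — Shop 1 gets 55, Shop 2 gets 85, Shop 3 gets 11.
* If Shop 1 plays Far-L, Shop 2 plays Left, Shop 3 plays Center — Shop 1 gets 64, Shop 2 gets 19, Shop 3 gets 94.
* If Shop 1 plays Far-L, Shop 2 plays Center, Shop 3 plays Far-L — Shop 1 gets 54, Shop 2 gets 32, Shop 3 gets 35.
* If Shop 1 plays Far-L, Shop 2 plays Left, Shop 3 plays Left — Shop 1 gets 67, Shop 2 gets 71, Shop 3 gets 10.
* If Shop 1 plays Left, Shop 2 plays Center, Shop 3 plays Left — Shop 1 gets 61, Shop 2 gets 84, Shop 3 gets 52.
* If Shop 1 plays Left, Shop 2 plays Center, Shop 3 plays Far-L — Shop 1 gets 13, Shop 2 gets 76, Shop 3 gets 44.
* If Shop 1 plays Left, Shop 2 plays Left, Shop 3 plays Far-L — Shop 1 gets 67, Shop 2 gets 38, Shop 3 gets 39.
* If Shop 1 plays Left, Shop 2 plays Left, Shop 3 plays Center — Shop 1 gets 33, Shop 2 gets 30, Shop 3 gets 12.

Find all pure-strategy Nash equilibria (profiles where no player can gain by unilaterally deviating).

(Far-L, Left, Far-L): Shop 1 can switch to Left (13 → 67). Not NE.
(Far-L, Left, Left): Shop 1 can switch to Left (67 → 73). Not NE.
(Far-L, Left, Center): Shop 2 can switch to Center (19 → 21). Not NE.
(Far-L, Center, Far-L): Shop 2 can switch to Left (32 → 96). Not NE.
(Far-L, Center, Left): Shop 1 can switch to Left (20 → 61). Not NE.
(Far-L, Center, Center): Shop 1 can switch to Left (36 → 55). Not NE.
(Left, Left, Far-L): Shop 2 can switch to Center (38 → 76). Not NE.
(Left, Left, Left): Shop 2 can switch to Center (46 → 84). Not NE.
(Left, Left, Center): Shop 1 can switch to Far-L (33 → 64). Not NE.
(Left, Center, Far-L): Shop 1 can switch to Far-L (13 → 54). Not NE.
(Left, Center, Left): Shop 1 gets 61, best alternative 20; Shop 2 gets 84, best alternative 46; Shop 3 gets 52, best alternative 44. No profitable deviation — NE.
(The remaining 1 profile has a profitable deviation by the same check.)

(Left, Center, Left)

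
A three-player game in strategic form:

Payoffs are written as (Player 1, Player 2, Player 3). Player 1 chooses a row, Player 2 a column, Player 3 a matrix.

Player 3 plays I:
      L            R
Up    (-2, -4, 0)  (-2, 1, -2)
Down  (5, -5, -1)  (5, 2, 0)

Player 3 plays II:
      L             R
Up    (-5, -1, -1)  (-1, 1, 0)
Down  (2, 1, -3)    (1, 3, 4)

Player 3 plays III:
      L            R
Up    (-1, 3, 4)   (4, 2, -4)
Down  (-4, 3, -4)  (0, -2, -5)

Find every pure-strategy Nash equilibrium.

For each player, find the best response to each opponent profile; mutual best responses are the pure NE.
Player 1 against (L, I): payoffs -2, 5 → best response Down.
Player 1 against (L, II): payoffs -5, 2 → best response Down.
Player 1 against (L, III): payoffs -1, -4 → best response Up.
Player 1 against (R, I): payoffs -2, 5 → best response Down.
Player 1 against (R, II): payoffs -1, 1 → best response Down.
Player 1 against (R, III): payoffs 4, 0 → best response Up.
Player 2 against (Up, I): payoffs -4, 1 → best response R.
Player 2 against (Up, II): payoffs -1, 1 → best response R.
Player 2 against (Up, III): payoffs 3, 2 → best response L.
Player 2 against (Down, I): payoffs -5, 2 → best response R.
Player 2 against (Down, II): payoffs 1, 3 → best response R.
Player 2 against (Down, III): payoffs 3, -2 → best response L.
Player 3 against (Up, L): payoffs 0, -1, 4 → best response III.
Player 3 against (Up, R): payoffs -2, 0, -4 → best response II.
Player 3 against (Down, L): payoffs -1, -3, -4 → best response I.
Player 3 against (Down, R): payoffs 0, 4, -5 → best response II.
Mutual best responses: (Up, L, III); (Down, R, II).

Pure-strategy Nash equilibria: (Up, L, III), (Down, R, II)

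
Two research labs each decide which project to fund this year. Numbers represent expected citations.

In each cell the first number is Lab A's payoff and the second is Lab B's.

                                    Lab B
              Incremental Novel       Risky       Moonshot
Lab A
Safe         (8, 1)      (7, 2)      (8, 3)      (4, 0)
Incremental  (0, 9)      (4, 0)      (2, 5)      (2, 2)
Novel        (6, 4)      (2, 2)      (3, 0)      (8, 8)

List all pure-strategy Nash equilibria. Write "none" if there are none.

Pure-strategy Nash equilibria: (Safe, Risky) and (Novel, Moonshot)

(Safe, Incremental): Lab B can switch to Novel (1 → 2). Not NE.
(Safe, Novel): Lab B can switch to Risky (2 → 3). Not NE.
(Safe, Risky): Lab A gets 8, best alternative 3; Lab B gets 3, best alternative 2. No profitable deviation — NE.
(Safe, Moonshot): Lab A can switch to Novel (4 → 8). Not NE.
(Incremental, Incremental): Lab A can switch to Safe (0 → 8). Not NE.
(Incremental, Novel): Lab A can switch to Safe (4 → 7). Not NE.
(Incremental, Risky): Lab A can switch to Safe (2 → 8). Not NE.
(Novel, Moonshot): Lab A gets 8, best alternative 4; Lab B gets 8, best alternative 4. No profitable deviation — NE.
(The remaining 4 profiles each have a profitable deviation by the same check.)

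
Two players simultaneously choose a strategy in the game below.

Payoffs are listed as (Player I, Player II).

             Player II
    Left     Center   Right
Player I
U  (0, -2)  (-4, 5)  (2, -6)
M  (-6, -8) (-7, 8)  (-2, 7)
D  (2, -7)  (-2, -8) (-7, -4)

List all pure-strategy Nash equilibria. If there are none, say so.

For each strategy profile, look for a profitable unilateral deviation.
(U, Left): Player I can switch to D (0 → 2). Not NE.
(U, Center): Player I can switch to D (-4 → -2). Not NE.
(U, Right): Player II can switch to Left (-6 → -2). Not NE.
(M, Left): Player I can switch to U (-6 → 0). Not NE.
(M, Center): Player I can switch to U (-7 → -4). Not NE.
(M, Right): Player I can switch to U (-2 → 2). Not NE.
(D, Left): Player II can switch to Right (-7 → -4). Not NE.
(D, Center): Player II can switch to Left (-8 → -7). Not NE.
(D, Right): Player I can switch to U (-7 → 2). Not NE.

There is no pure-strategy Nash equilibrium.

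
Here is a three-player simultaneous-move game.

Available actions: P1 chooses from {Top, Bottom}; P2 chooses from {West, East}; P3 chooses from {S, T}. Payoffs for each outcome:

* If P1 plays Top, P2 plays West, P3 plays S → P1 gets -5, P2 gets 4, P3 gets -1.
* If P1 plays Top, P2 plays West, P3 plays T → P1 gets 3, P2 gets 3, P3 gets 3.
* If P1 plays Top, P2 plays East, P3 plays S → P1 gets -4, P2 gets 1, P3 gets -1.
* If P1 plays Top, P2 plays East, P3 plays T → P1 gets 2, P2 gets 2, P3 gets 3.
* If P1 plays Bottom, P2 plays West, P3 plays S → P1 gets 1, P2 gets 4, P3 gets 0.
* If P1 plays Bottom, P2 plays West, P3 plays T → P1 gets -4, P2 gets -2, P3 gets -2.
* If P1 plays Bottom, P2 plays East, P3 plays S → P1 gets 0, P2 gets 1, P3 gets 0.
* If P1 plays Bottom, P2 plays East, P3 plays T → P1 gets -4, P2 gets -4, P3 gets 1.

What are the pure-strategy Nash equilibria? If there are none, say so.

Pure-strategy Nash equilibria: (Top, West, T); (Bottom, West, S)

(Top, West, S): P1 can switch to Bottom (-5 → 1). Not NE.
(Top, West, T): P1 gets 3, best alternative -4; P2 gets 3, best alternative 2; P3 gets 3, best alternative -1. No profitable deviation — NE.
(Top, East, S): P1 can switch to Bottom (-4 → 0). Not NE.
(Top, East, T): P2 can switch to West (2 → 3). Not NE.
(Bottom, West, S): P1 gets 1, best alternative -5; P2 gets 4, best alternative 1; P3 gets 0, best alternative -2. No profitable deviation — NE.
(Bottom, West, T): P1 can switch to Top (-4 → 3). Not NE.
(Bottom, East, S): P2 can switch to West (1 → 4). Not NE.
(Bottom, East, T): P1 can switch to Top (-4 → 2). Not NE.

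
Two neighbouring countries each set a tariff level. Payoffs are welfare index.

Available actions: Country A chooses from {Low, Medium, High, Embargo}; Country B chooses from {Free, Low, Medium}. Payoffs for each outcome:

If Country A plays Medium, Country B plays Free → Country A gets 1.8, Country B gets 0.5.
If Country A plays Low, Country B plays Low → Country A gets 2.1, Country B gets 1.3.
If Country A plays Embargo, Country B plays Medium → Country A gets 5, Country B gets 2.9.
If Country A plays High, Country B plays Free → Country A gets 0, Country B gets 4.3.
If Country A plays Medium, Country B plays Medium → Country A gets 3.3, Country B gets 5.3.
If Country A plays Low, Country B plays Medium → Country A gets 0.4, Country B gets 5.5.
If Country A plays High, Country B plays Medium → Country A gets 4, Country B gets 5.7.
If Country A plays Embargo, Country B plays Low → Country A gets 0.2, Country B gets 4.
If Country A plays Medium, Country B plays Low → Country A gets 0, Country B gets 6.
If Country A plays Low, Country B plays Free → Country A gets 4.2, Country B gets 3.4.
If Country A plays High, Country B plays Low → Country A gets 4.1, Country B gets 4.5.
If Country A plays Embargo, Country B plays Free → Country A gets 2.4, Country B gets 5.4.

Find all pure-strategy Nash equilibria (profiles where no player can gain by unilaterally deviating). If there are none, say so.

(Low, Free): Country B can switch to Medium (3.4 → 5.5). Not NE.
(Low, Low): Country A can switch to High (2.1 → 4.1). Not NE.
(Low, Medium): Country A can switch to Medium (0.4 → 3.3). Not NE.
(Medium, Free): Country A can switch to Low (1.8 → 4.2). Not NE.
(Medium, Low): Country A can switch to Low (0 → 2.1). Not NE.
(Medium, Medium): Country A can switch to High (3.3 → 4). Not NE.
(The remaining 6 profiles each have a profitable deviation by the same check.)

none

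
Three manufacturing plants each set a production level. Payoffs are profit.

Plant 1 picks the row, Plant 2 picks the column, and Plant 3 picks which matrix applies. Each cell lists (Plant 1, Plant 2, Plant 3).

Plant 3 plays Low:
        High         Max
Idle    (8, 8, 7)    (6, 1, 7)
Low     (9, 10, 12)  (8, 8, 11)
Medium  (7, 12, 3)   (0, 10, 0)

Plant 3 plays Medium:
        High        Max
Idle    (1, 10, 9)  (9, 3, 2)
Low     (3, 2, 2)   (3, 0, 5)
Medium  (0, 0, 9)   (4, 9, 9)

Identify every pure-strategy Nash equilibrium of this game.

Pure NE: (Low, High, Low)

Check each profile: it is a Nash equilibrium iff no player can strictly gain by switching unilaterally.
(Idle, High, Low): Plant 1 can switch to Low (8 → 9). Not NE.
(Idle, High, Medium): Plant 1 can switch to Low (1 → 3). Not NE.
(Idle, Max, Low): Plant 1 can switch to Low (6 → 8). Not NE.
(Idle, Max, Medium): Plant 2 can switch to High (3 → 10). Not NE.
(Low, High, Low): Plant 1 gets 9, best alternative 8; Plant 2 gets 10, best alternative 8; Plant 3 gets 12, best alternative 2. No profitable deviation — NE.
(Low, High, Medium): Plant 3 can switch to Low (2 → 12). Not NE.
(Low, Max, Low): Plant 2 can switch to High (8 → 10). Not NE.
(The remaining 5 profiles each have a profitable deviation by the same check.)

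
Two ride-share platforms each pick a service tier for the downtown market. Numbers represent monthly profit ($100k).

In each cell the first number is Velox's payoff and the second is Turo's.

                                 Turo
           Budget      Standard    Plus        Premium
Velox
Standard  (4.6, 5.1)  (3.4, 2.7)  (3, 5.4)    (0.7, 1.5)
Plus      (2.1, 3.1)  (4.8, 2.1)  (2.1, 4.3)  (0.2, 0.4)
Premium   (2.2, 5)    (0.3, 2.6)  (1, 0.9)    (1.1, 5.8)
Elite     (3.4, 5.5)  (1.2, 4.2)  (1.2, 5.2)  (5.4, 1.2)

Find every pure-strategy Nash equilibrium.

Velox against Budget: payoffs 4.6, 2.1, 2.2, 3.4 → best response Standard.
Velox against Standard: payoffs 3.4, 4.8, 0.3, 1.2 → best response Plus.
Velox against Plus: payoffs 3, 2.1, 1, 1.2 → best response Standard.
Velox against Premium: payoffs 0.7, 0.2, 1.1, 5.4 → best response Elite.
Turo against Standard: payoffs 5.1, 2.7, 5.4, 1.5 → best response Plus.
Turo against Plus: payoffs 3.1, 2.1, 4.3, 0.4 → best response Plus.
Turo against Premium: payoffs 5, 2.6, 0.9, 5.8 → best response Premium.
Turo against Elite: payoffs 5.5, 4.2, 5.2, 1.2 → best response Budget.
Mutual best responses: (Standard, Plus).

Pure NE: (Standard, Plus)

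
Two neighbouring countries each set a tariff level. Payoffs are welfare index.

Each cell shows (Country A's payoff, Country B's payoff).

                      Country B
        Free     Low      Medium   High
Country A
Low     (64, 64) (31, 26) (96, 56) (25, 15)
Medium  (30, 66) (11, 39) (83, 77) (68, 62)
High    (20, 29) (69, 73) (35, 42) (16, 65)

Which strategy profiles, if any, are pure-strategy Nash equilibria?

Country A against Free: payoffs 64, 30, 20 → best response Low.
Country A against Low: payoffs 31, 11, 69 → best response High.
Country A against Medium: payoffs 96, 83, 35 → best response Low.
Country A against High: payoffs 25, 68, 16 → best response Medium.
Country B against Low: payoffs 64, 26, 56, 15 → best response Free.
Country B against Medium: payoffs 66, 39, 77, 62 → best response Medium.
Country B against High: payoffs 29, 73, 42, 65 → best response Low.
Mutual best responses: (Low, Free); (High, Low).

Pure-strategy Nash equilibria: (Low, Free), (High, Low)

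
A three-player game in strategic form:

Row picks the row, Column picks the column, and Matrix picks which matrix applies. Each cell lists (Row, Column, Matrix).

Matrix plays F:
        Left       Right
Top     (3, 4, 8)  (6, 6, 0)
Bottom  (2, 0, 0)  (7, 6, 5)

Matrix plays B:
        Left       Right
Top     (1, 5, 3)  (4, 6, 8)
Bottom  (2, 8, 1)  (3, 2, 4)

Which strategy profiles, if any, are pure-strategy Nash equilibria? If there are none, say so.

For each player, find the best response to each opponent profile; mutual best responses are the pure NE.
Row against (Left, F): payoffs 3, 2 → best response Top.
Row against (Left, B): payoffs 1, 2 → best response Bottom.
Row against (Right, F): payoffs 6, 7 → best response Bottom.
Row against (Right, B): payoffs 4, 3 → best response Top.
Column against (Top, F): payoffs 4, 6 → best response Right.
Column against (Top, B): payoffs 5, 6 → best response Right.
Column against (Bottom, F): payoffs 0, 6 → best response Right.
Column against (Bottom, B): payoffs 8, 2 → best response Left.
Matrix against (Top, Left): payoffs 8, 3 → best response F.
Matrix against (Top, Right): payoffs 0, 8 → best response B.
Matrix against (Bottom, Left): payoffs 0, 1 → best response B.
Matrix against (Bottom, Right): payoffs 5, 4 → best response F.
Mutual best responses: (Top, Right, B); (Bottom, Left, B); (Bottom, Right, F).

(Top, Right, B), (Bottom, Left, B), (Bottom, Right, F)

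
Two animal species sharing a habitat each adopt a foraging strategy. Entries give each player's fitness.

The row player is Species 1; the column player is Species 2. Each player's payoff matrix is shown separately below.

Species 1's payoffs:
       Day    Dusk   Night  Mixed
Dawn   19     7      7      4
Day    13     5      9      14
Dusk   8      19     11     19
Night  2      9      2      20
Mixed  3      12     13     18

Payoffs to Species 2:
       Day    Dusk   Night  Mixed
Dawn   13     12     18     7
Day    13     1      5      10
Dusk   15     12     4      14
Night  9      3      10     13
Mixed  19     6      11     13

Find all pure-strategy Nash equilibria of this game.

Mark each player's best response to every combination of opponents' strategies; a profile where every player is best-responding is a pure Nash equilibrium.
Species 1 against Day: payoffs 19, 13, 8, 2, 3 → best response Dawn.
Species 1 against Dusk: payoffs 7, 5, 19, 9, 12 → best response Dusk.
Species 1 against Night: payoffs 7, 9, 11, 2, 13 → best response Mixed.
Species 1 against Mixed: payoffs 4, 14, 19, 20, 18 → best response Night.
Species 2 against Dawn: payoffs 13, 12, 18, 7 → best response Night.
Species 2 against Day: payoffs 13, 1, 5, 10 → best response Day.
Species 2 against Dusk: payoffs 15, 12, 4, 14 → best response Day.
Species 2 against Night: payoffs 9, 3, 10, 13 → best response Mixed.
Species 2 against Mixed: payoffs 19, 6, 11, 13 → best response Day.
Mutual best responses: (Night, Mixed).

(Night, Mixed)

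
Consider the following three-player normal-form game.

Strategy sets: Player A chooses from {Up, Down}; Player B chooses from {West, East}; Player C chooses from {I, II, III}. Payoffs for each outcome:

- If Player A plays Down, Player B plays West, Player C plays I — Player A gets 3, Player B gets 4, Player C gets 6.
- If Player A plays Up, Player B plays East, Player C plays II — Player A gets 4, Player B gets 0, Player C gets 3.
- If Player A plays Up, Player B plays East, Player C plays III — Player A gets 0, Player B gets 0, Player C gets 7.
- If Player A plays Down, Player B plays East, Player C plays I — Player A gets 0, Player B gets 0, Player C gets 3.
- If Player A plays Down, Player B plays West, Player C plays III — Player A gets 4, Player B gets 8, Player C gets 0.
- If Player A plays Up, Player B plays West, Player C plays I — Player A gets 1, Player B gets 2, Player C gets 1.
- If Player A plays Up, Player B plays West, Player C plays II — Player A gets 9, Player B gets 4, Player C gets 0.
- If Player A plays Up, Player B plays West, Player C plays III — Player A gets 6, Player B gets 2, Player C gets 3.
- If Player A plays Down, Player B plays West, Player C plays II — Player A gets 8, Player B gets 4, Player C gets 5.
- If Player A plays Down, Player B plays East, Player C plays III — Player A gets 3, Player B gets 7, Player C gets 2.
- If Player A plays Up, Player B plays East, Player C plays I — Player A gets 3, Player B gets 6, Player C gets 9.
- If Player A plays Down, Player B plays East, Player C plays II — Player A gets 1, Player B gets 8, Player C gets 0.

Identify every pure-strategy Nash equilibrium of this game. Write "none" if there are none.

Pure-strategy Nash equilibria: (Up, West, III), (Up, East, I), (Down, West, I)

For each strategy profile, look for a profitable unilateral deviation.
(Up, West, I): Player A can switch to Down (1 → 3). Not NE.
(Up, West, II): Player C can switch to I (0 → 1). Not NE.
(Up, West, III): Player A gets 6, best alternative 4; Player B gets 2, best alternative 0; Player C gets 3, best alternative 1. No profitable deviation — NE.
(Up, East, I): Player A gets 3, best alternative 0; Player B gets 6, best alternative 2; Player C gets 9, best alternative 7. No profitable deviation — NE.
(Up, East, II): Player B can switch to West (0 → 4). Not NE.
(Up, East, III): Player A can switch to Down (0 → 3). Not NE.
(Down, West, I): Player A gets 3, best alternative 1; Player B gets 4, best alternative 0; Player C gets 6, best alternative 5. No profitable deviation — NE.
(Down, West, II): Player A can switch to Up (8 → 9). Not NE.
(Down, West, III): Player A can switch to Up (4 → 6). Not NE.
(The remaining 3 profiles each have a profitable deviation by the same check.)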